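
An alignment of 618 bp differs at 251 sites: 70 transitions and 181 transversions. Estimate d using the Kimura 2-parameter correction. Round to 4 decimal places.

P = 70/618 ≈ 0.113269 and Q = 181/618 ≈ 0.29288.
Under the Kimura two-parameter model, d = −½ ln(1 − 2P − Q) − ¼ ln(1 − 2Q).
1 − 2P − Q = 0.480582, giving −½ ln(0.480582) = 0.366379.
1 − 2Q = 0.41424, giving −¼ ln(0.41424) = 0.220327.
d = 0.366379 + 0.220327 = 0.586706.

0.5867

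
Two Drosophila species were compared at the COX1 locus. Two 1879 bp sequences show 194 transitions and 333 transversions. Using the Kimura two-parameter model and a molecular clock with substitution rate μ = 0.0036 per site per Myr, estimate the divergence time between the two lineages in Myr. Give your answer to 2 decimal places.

P = 194/1879 ≈ 0.103246 and Q = 333/1879 ≈ 0.177222.
Under the Kimura two-parameter model, d = −½ ln(1 − 2P − Q) − ¼ ln(1 − 2Q).
1 − 2P − Q = 0.616286, giving −½ ln(0.616286) = 0.242022.
1 − 2Q = 0.645556, giving −¼ ln(0.645556) = 0.109411.
d = 0.242022 + 0.109411 = 0.351433.
Under a molecular clock d = 2μt, so t = d/(2μ) = 0.351433 / (2 × 0.0036) = 48.81 Myr.

48.81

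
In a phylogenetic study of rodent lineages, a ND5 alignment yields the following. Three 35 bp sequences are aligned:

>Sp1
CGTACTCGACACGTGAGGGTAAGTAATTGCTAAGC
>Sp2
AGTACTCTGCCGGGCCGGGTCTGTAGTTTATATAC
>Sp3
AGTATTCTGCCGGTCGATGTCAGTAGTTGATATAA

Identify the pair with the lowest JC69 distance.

Sp1–Sp2: 15/35 differ, p = 0.429, d = 0.635.
Sp1–Sp3: 16/35 differ, p = 0.457, d = 0.705.
Sp2–Sp3: 8/35 differ, p = 0.229, d = 0.273.
The smallest distance is between Sp2 and Sp3.

Sp2 and Sp3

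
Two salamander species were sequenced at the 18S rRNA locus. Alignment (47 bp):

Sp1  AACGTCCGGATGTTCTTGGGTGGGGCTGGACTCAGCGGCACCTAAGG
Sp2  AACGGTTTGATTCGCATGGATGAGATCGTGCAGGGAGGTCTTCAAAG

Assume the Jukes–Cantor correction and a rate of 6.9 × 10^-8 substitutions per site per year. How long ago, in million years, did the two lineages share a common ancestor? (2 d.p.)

6.71

The sequences differ at 25 of 47 sites, so p = 25/47 ≈ 0.531915.
d = −(3/4) ln(1 − 4p/3) = −0.75 ln(1 − 0.70922) = −0.75 ln(0.29078)
  = −0.75 × (-1.235188) = 0.926391 substitutions/site.
Under a molecular clock d = 2μt, so t = d/(2μ) = 0.926391 / (2 × 6.9 × 10^-8) = 6.71 million years.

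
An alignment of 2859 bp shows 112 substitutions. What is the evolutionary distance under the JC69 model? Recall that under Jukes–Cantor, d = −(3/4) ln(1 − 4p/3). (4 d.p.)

0.0402

p = 112/2859 ≈ 0.039175.
d = −(3/4) ln(1 − 4p/3) = −0.75 ln(1 − 0.052233) = −0.75 ln(0.947767)
  = −0.75 × (-0.053647) = 0.040235 substitutions/site.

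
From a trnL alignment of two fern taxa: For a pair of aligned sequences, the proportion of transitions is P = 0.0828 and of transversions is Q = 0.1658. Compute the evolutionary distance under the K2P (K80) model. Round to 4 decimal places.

0.3020

Under the Kimura two-parameter model, d = −½ ln(1 − 2P − Q) − ¼ ln(1 − 2Q).
1 − 2P − Q = 0.6686, giving −½ ln(0.6686) = 0.201285.
1 − 2Q = 0.6684, giving −¼ ln(0.6684) = 0.100717.
d = 0.201285 + 0.100717 = 0.302002.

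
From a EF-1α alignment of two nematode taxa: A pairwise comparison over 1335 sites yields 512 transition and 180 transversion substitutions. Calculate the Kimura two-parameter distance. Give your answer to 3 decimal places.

1.239

P = 512/1335 ≈ 0.383521 and Q = 180/1335 ≈ 0.134831.
Under the Kimura two-parameter model, d = −½ ln(1 − 2P − Q) − ¼ ln(1 − 2Q).
1 − 2P − Q = 0.098127, giving −½ ln(0.098127) = 1.160746.
1 − 2Q = 0.730338, giving −¼ ln(0.730338) = 0.078562.
d = 1.160746 + 0.078562 = 1.239308.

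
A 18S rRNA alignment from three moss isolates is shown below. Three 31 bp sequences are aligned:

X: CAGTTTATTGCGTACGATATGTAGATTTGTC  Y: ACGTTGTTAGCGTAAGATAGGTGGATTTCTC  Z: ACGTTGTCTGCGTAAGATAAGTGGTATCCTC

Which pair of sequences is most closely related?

X–Y: 9/31 differ, p = 0.290, d = 0.367.
X–Z: 12/31 differ, p = 0.387, d = 0.544.
Y–Z: 6/31 differ, p = 0.194, d = 0.224.
The smallest distance is between Y and Z.

Y and Z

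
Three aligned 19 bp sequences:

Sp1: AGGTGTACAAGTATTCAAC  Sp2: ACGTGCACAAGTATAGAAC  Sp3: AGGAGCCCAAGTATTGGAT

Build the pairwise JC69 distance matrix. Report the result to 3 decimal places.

Sp1–Sp2: 4/19 sites differ → p ≈ 0.210526, d = −0.75 ln(1 − 0.280701) = 0.247109 ≈ 0.247.
Sp1–Sp3: 6/19 sites differ → p ≈ 0.315789, d = −0.75 ln(1 − 0.421052) = 0.409907 ≈ 0.410.
Sp2–Sp3: 6/19 sites differ → p ≈ 0.315789, d = −0.75 ln(1 − 0.421052) = 0.409907 ≈ 0.410.

d(Sp1,Sp2) = 0.247, d(Sp1,Sp3) = 0.410, d(Sp2,Sp3) = 0.410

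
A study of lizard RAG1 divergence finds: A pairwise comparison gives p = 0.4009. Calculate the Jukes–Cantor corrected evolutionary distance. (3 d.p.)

0.574

d = −(3/4) ln(1 − 4p/3) = −0.75 ln(1 − 0.534533) = −0.75 ln(0.465467)
  = −0.75 × (-0.764714) = 0.573536 substitutions/site.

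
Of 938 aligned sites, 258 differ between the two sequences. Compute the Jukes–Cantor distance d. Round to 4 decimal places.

p = 258/938 ≈ 0.275053.
d = −(3/4) ln(1 − 4p/3) = −0.75 ln(1 − 0.366737) = −0.75 ln(0.633263)
  = −0.75 × (-0.456869) = 0.342652 substitutions/site.

0.3427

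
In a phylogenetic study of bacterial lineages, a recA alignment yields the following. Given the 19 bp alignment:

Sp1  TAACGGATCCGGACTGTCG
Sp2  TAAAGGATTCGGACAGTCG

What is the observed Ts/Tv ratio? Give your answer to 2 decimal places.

Transitions are A↔G and C↔T; transversions are all other mismatches.
Transitions: 1. Transversions: 2.
R = 1/2 = 0.50.

0.50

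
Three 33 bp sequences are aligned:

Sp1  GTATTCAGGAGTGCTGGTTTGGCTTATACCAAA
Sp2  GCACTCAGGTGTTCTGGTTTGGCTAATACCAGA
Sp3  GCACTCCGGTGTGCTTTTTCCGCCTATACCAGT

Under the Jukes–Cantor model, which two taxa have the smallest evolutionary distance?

Sp1 and Sp2

Sp1–Sp2: 6/33 differ, p = 0.182, d = 0.208.
Sp1–Sp3: 11/33 differ, p = 0.333, d = 0.441.
Sp2–Sp3: 9/33 differ, p = 0.273, d = 0.339.
The smallest distance is between Sp1 and Sp2.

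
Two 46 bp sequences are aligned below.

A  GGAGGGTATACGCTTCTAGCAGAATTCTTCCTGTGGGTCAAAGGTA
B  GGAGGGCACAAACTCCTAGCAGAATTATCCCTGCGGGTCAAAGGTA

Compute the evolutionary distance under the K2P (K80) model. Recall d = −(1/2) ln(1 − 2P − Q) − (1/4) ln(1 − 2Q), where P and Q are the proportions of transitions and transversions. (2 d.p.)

Of 46 sites, 6 differences are transitions and 2 are transversions, so P = 6/46 ≈ 0.130435 and Q = 2/46 ≈ 0.043478.
Under the Kimura two-parameter model, d = −½ ln(1 − 2P − Q) − ¼ ln(1 − 2Q).
1 − 2P − Q = 0.695652, giving −½ ln(0.695652) = 0.181453.
1 − 2Q = 0.913044, giving −¼ ln(0.913044) = 0.022743.
d = 0.181453 + 0.022743 = 0.204196.

0.20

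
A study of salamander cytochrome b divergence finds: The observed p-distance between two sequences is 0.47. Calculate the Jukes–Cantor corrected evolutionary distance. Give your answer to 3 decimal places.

0.739

d = −(3/4) ln(1 − 4p/3) = −0.75 ln(1 − 0.626667) = −0.75 ln(0.373333)
  = −0.75 × (-0.985284) = 0.738963 substitutions/site.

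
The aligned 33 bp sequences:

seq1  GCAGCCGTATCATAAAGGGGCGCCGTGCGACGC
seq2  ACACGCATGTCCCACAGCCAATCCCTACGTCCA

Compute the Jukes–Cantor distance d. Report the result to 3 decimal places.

0.974

The sequences differ at 18 of 33 sites, so p = 18/33 ≈ 0.545455.
d = −(3/4) ln(1 − 4p/3) = −0.75 ln(1 − 0.727273) = −0.75 ln(0.272727)
  = −0.75 × (-1.299284) = 0.974463 substitutions/site.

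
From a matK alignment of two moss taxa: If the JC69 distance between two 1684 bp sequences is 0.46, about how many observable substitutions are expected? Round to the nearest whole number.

579

Invert JC69: p = (3/4)(1 − e^(−4d/3)) = 0.75 × (1 − e^(-0.613333)) = 0.75 × (1 − 0.541543) = 0.343843.
Expected differing sites = pL ≈ 0.343843 × 1684 = 579.031612 ≈ 579.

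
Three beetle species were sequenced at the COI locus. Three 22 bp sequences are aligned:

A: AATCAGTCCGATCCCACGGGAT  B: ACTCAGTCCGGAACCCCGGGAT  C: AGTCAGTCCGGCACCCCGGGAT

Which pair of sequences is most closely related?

B and C

A–B: 5/22 differ, p = 0.227, d = 0.271.
A–C: 5/22 differ, p = 0.227, d = 0.271.
B–C: 2/22 differ, p = 0.091, d = 0.097.
The smallest distance is between B and C.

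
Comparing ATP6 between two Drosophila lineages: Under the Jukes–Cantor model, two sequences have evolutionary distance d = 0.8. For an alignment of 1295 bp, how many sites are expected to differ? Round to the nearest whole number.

637

Invert JC69: p = (3/4)(1 − e^(−4d/3)) = 0.75 × (1 − e^(-1.066667)) = 0.75 × (1 − 0.344154) = 0.491885.
Expected differing sites = pL ≈ 0.491885 × 1295 = 636.991075 ≈ 637.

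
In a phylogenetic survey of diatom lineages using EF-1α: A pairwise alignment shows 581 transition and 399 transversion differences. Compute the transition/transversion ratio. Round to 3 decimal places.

1.456

R = 581/399 = 1.456140… ≈ 1.456 (to 3 d.p.).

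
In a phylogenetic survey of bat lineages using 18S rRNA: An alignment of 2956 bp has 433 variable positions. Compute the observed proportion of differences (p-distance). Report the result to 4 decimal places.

p = 433/2956 = 0.146481… ≈ 0.1465 (to 4 d.p.).

0.1465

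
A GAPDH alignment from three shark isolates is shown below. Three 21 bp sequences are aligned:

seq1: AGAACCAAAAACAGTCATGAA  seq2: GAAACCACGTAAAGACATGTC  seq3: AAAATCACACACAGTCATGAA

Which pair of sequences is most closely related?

seq1–seq2: 9/21 differ, p = 0.429, d = 0.635.
seq1–seq3: 4/21 differ, p = 0.190, d = 0.220.
seq2–seq3: 8/21 differ, p = 0.381, d = 0.532.
The smallest distance is between seq1 and seq3.

seq1 and seq3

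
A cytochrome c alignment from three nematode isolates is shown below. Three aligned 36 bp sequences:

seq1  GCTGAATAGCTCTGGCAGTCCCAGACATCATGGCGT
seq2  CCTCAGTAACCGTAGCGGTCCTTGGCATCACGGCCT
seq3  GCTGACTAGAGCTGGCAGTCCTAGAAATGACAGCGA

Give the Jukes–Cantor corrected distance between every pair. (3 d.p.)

seq1–seq2: 13/36 sites differ → p ≈ 0.361111, d = −0.75 ln(1 − 0.481481) = 0.492584 ≈ 0.493.
seq1–seq3: 9/36 sites differ → p = 0.25, d = −0.75 ln(1 − 0.333333) = 0.304098 ≈ 0.304.
seq2–seq3: 16/36 sites differ → p ≈ 0.444444, d = −0.75 ln(1 − 0.592592) = 0.673455 ≈ 0.673.

d(seq1,seq2) = 0.493, d(seq1,seq3) = 0.304, d(seq2,seq3) = 0.673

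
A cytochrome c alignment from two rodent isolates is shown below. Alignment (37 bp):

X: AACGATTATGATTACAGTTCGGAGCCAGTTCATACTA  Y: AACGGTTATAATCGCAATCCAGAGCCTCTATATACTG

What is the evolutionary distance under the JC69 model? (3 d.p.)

0.425

The sequences differ at 12 of 37 sites, so p = 12/37 ≈ 0.324324.
d = −(3/4) ln(1 − 4p/3) = −0.75 ln(1 − 0.432432) = −0.75 ln(0.567568)
  = −0.75 × (-0.566395) = 0.424796 substitutions/site.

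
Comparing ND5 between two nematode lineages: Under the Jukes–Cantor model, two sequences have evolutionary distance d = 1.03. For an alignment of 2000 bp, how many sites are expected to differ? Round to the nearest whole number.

Invert JC69: p = (3/4)(1 − e^(−4d/3)) = 0.75 × (1 − e^(-1.373333)) = 0.75 × (1 − 0.253261) = 0.560054.
Expected differing sites = pL ≈ 0.560054 × 2000 = 1120.108 ≈ 1120.

1120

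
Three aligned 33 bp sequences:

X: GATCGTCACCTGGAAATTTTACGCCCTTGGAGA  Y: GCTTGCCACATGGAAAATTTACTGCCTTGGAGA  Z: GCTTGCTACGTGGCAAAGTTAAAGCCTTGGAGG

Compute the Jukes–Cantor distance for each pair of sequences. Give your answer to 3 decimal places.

d(X,Y) = 0.249, d(X,Z) = 0.497, d(Y,Z) = 0.249

X–Y: 7/33 sites differ → p ≈ 0.212121, d = −0.75 ln(1 − 0.282828) = 0.249330 ≈ 0.249.
X–Z: 12/33 sites differ → p ≈ 0.363636, d = −0.75 ln(1 − 0.484848) = 0.497470 ≈ 0.497.
Y–Z: 7/33 sites differ → p ≈ 0.212121, d = −0.75 ln(1 − 0.282828) = 0.249330 ≈ 0.249.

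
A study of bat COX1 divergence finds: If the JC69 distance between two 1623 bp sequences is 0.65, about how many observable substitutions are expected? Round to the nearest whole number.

706

Invert JC69: p = (3/4)(1 − e^(−4d/3)) = 0.75 × (1 − e^(-0.866667)) = 0.75 × (1 − 0.420350) = 0.434738.
Expected differing sites = pL ≈ 0.434738 × 1623 = 705.579774 ≈ 706.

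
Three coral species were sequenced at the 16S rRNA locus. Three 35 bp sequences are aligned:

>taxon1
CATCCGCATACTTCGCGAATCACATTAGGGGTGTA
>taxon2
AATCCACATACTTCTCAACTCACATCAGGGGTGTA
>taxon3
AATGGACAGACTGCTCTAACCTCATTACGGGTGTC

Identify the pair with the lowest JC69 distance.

taxon1 and taxon2

taxon1–taxon2: 6/35 differ, p = 0.171, d = 0.195.
taxon1–taxon3: 12/35 differ, p = 0.343, d = 0.458.
taxon2–taxon3: 11/35 differ, p = 0.314, d = 0.407.
The smallest distance is between taxon1 and taxon2.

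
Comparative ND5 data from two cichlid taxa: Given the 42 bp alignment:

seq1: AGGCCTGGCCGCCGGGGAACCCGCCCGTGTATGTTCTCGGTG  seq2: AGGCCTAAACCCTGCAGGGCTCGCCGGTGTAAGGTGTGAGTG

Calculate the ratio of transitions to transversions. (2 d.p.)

Transitions are A↔G and C↔T; transversions are all other mismatches.
Transitions: 8. Transversions: 8.
R = 8/8 = 1.00.

1.00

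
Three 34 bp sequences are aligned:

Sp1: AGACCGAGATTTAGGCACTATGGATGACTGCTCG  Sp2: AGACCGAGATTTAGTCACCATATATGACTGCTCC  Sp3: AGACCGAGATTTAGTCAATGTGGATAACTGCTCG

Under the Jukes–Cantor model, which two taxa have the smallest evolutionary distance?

Sp1 and Sp3

Sp1–Sp2: 5/34 differ, p = 0.147, d = 0.164.
Sp1–Sp3: 4/34 differ, p = 0.118, d = 0.128.
Sp2–Sp3: 7/34 differ, p = 0.206, d = 0.241.
The smallest distance is between Sp1 and Sp3.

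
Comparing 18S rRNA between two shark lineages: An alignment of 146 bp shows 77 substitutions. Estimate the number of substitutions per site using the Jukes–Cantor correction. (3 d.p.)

p = 77/146 ≈ 0.527397.
d = −(3/4) ln(1 − 4p/3) = −0.75 ln(1 − 0.703196) = −0.75 ln(0.296804)
  = −0.75 × (-1.214683) = 0.911012 substitutions/site.

0.911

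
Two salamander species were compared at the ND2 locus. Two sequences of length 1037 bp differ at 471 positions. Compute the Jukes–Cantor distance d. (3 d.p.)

0.698

p = 471/1037 ≈ 0.454195.
d = −(3/4) ln(1 − 4p/3) = −0.75 ln(1 − 0.605593) = −0.75 ln(0.394407)
  = −0.75 × (-0.930372) = 0.697779 substitutions/site.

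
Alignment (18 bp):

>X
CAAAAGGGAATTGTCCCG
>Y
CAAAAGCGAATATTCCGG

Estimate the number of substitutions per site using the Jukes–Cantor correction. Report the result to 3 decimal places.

The sequences differ at 4 of 18 sites (7, 12, 13, 17), so p = 4/18 ≈ 0.222222.
d = −(3/4) ln(1 − 4p/3) = −0.75 ln(1 − 0.296296) = −0.75 ln(0.703704)
  = −0.75 × (-0.351397) = 0.263548 substitutions/site.

0.264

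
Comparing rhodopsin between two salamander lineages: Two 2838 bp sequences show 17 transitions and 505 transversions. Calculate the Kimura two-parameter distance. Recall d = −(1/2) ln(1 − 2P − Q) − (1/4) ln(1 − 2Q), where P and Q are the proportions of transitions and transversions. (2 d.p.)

0.22

P = 17/2838 ≈ 0.00599 and Q = 505/2838 ≈ 0.177942.
Under the Kimura two-parameter model, d = −½ ln(1 − 2P − Q) − ¼ ln(1 − 2Q).
1 − 2P − Q = 0.810078, giving −½ ln(0.810078) = 0.105312.
1 − 2Q = 0.644116, giving −¼ ln(0.644116) = 0.109969.
d = 0.105312 + 0.109969 = 0.215281.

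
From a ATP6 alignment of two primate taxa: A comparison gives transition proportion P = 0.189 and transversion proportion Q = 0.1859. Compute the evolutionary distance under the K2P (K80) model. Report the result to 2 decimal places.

Under the Kimura two-parameter model, d = −½ ln(1 − 2P − Q) − ¼ ln(1 − 2Q).
1 − 2P − Q = 0.4361, giving −½ ln(0.4361) = 0.414942.
1 − 2Q = 0.6282, giving −¼ ln(0.6282) = 0.116224.
d = 0.414942 + 0.116224 = 0.531166.

0.53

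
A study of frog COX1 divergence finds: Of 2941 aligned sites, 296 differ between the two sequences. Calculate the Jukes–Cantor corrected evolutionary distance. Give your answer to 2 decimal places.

p = 296/2941 ≈ 0.100646.
d = −(3/4) ln(1 − 4p/3) = −0.75 ln(1 − 0.134195) = −0.75 ln(0.865805)
  = −0.75 × (-0.144096) = 0.108072 substitutions/site.

0.11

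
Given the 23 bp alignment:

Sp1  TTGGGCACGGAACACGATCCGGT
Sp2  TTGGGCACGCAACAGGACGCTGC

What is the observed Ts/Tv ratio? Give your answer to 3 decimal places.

Transitions are A↔G and C↔T; transversions are all other mismatches.
Transitions: 2. Transversions: 4.
R = 2/4 = 0.500.

0.500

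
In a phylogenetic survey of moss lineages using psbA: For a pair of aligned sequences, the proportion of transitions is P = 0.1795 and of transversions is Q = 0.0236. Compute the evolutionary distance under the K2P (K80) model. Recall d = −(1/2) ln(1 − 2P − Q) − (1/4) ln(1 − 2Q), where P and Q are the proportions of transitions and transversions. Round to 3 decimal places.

0.253

Under the Kimura two-parameter model, d = −½ ln(1 − 2P − Q) − ¼ ln(1 − 2Q).
1 − 2P − Q = 0.6174, giving −½ ln(0.6174) = 0.241119.
1 − 2Q = 0.9528, giving −¼ ln(0.9528) = 0.012088.
d = 0.241119 + 0.012088 = 0.253207.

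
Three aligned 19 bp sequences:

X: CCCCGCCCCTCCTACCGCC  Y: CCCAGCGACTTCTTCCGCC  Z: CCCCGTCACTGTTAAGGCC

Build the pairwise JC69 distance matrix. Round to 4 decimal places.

d(X,Y) = 0.3241, d(X,Z) = 0.4099, d(Y,Z) = 0.6181

X–Y: 5/19 sites differ → p ≈ 0.263158, d = −0.75 ln(1 − 0.350877) = 0.324100 ≈ 0.3241.
X–Z: 6/19 sites differ → p ≈ 0.315789, d = −0.75 ln(1 − 0.421052) = 0.409907 ≈ 0.4099.
Y–Z: 8/19 sites differ → p ≈ 0.421053, d = −0.75 ln(1 − 0.561404) = 0.618132 ≈ 0.6181.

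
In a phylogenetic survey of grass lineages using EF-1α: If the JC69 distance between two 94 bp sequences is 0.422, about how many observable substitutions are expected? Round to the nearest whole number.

30

Invert JC69: p = (3/4)(1 − e^(−4d/3)) = 0.75 × (1 − e^(-0.562667)) = 0.75 × (1 − 0.569688) = 0.322734.
Expected differing sites = pL ≈ 0.322734 × 94 = 30.336996 ≈ 30.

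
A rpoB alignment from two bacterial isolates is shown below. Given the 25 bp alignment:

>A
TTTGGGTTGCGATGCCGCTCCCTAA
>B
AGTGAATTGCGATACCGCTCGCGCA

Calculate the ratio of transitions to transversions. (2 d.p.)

0.60

Transitions are A↔G and C↔T; transversions are all other mismatches.
Transitions: 3. Transversions: 5.
R = 3/5 = 0.60.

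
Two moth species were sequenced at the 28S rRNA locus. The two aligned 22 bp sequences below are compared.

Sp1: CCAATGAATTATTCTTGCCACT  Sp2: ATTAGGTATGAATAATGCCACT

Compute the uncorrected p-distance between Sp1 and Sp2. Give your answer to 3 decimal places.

0.409

The sequences differ at 9 of 22 positions (sites 1, 2, 3, 5, 7, 10, 12, 14, 15).
p = 9/22 = 0.409090… ≈ 0.409 (to 3 d.p.).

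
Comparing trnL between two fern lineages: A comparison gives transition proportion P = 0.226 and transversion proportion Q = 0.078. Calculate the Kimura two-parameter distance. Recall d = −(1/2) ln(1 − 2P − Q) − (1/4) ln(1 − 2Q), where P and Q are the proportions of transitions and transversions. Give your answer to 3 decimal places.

0.420

Under the Kimura two-parameter model, d = −½ ln(1 − 2P − Q) − ¼ ln(1 − 2Q).
1 − 2P − Q = 0.47, giving −½ ln(0.47) = 0.377511.
1 − 2Q = 0.844, giving −¼ ln(0.844) = 0.042401.
d = 0.377511 + 0.042401 = 0.419912.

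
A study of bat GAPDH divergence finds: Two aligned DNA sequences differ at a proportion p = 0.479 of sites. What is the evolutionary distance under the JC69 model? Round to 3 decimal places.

0.763

d = −(3/4) ln(1 − 4p/3) = −0.75 ln(1 − 0.638667) = −0.75 ln(0.361333)
  = −0.75 × (-1.017955) = 0.763466 substitutions/site.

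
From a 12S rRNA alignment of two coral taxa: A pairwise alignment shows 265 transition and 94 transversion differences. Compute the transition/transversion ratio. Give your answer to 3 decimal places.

R = 265/94 = 2.819148… ≈ 2.819 (to 3 d.p.).

2.819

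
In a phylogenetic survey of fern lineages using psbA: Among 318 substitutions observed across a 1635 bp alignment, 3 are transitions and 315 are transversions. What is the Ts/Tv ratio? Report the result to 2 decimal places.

R = 3/315 = 0.009523… ≈ 0.01 (to 2 d.p.).

0.01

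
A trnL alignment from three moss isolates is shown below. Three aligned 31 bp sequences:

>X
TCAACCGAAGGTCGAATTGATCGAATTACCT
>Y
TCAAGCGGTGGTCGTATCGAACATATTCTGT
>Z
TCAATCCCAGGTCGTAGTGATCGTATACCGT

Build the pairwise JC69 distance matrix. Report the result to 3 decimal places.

X–Y: 11/31 sites differ → p ≈ 0.354839, d = −0.75 ln(1 − 0.473119) = 0.480585 ≈ 0.481.
X–Z: 9/31 sites differ → p ≈ 0.290323, d = −0.75 ln(1 − 0.387097) = 0.367161 ≈ 0.367.
Y–Z: 10/31 sites differ → p ≈ 0.322581, d = −0.75 ln(1 − 0.430108) = 0.421731 ≈ 0.422.

d(X,Y) = 0.481, d(X,Z) = 0.367, d(Y,Z) = 0.422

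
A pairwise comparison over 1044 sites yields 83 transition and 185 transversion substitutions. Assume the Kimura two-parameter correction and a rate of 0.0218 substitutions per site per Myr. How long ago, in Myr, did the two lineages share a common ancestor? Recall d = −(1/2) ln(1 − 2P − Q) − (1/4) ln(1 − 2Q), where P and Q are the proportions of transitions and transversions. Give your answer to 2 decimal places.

P = 83/1044 ≈ 0.079502 and Q = 185/1044 ≈ 0.177203.
Under the Kimura two-parameter model, d = −½ ln(1 − 2P − Q) − ¼ ln(1 − 2Q).
1 − 2P − Q = 0.663793, giving −½ ln(0.663793) = 0.204892.
1 − 2Q = 0.645594, giving −¼ ln(0.645594) = 0.109396.
d = 0.204892 + 0.109396 = 0.314288.
Under a molecular clock d = 2μt, so t = d/(2μ) = 0.314288 / (2 × 0.0218) = 7.21 Myr.

7.21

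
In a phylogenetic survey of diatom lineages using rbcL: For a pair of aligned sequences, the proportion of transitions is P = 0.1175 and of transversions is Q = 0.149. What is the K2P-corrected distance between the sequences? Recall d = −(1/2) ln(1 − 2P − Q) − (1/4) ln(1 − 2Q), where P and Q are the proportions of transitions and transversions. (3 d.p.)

0.331

Under the Kimura two-parameter model, d = −½ ln(1 − 2P − Q) − ¼ ln(1 − 2Q).
1 − 2P − Q = 0.616, giving −½ ln(0.616) = 0.242254.
1 − 2Q = 0.702, giving −¼ ln(0.702) = 0.088455.
d = 0.242254 + 0.088455 = 0.330709.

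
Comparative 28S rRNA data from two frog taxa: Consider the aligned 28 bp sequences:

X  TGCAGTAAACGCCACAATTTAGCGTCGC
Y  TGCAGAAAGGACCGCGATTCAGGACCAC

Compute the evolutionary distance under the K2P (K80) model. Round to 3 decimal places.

Of 28 sites, 8 differences are transitions and 3 are transversions, so P = 8/28 ≈ 0.285714 and Q = 3/28 ≈ 0.107143.
Under the Kimura two-parameter model, d = −½ ln(1 − 2P − Q) − ¼ ln(1 − 2Q).
1 − 2P − Q = 0.321429, giving −½ ln(0.321429) = 0.567489.
1 − 2Q = 0.785714, giving −¼ ln(0.785714) = 0.060291.
d = 0.567489 + 0.060291 = 0.627780.

0.628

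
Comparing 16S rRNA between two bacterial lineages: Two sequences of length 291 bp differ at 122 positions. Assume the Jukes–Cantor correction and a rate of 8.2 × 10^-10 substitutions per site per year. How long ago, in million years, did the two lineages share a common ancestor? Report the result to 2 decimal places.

p = 122/291 ≈ 0.419244.
d = −(3/4) ln(1 − 4p/3) = −0.75 ln(1 − 0.558992) = −0.75 ln(0.441008)
  = −0.75 × (-0.818692) = 0.614019 substitutions/site.
Under a molecular clock d = 2μt, so t = d/(2μ) = 0.614019 / (2 × 8.2 × 10^-10) = 374.40 million years.

374.40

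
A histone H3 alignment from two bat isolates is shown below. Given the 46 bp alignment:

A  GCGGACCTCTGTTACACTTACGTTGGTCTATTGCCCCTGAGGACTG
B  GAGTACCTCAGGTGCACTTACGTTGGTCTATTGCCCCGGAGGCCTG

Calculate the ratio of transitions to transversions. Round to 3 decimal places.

0.167

Transitions are A↔G and C↔T; transversions are all other mismatches.
Transitions: 1. Transversions: 6.
R = 1/6 = 0.166666… ≈ 0.167 (to 3 d.p.).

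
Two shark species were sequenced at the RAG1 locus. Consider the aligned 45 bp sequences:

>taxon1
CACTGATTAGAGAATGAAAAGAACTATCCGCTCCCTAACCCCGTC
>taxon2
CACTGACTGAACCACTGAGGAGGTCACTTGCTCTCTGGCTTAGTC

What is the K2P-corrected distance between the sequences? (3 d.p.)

Of 45 sites, 20 differences are transitions and 4 are transversions, so P = 20/45 ≈ 0.444444 and Q = 4/45 ≈ 0.088889.
Under the Kimura two-parameter model, d = −½ ln(1 − 2P − Q) − ¼ ln(1 − 2Q).
1 − 2P − Q = 0.022223, giving −½ ln(0.022223) = 1.903314.
1 − 2Q = 0.822222, giving −¼ ln(0.822222) = 0.048936.
d = 1.903314 + 0.048936 = 1.952250.

1.952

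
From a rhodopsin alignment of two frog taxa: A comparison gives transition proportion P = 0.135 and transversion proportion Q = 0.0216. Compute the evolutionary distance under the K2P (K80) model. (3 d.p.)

0.183

Under the Kimura two-parameter model, d = −½ ln(1 − 2P − Q) − ¼ ln(1 − 2Q).
1 − 2P − Q = 0.7084, giving −½ ln(0.7084) = 0.172373.
1 − 2Q = 0.9568, giving −¼ ln(0.9568) = 0.011040.
d = 0.172373 + 0.011040 = 0.183413.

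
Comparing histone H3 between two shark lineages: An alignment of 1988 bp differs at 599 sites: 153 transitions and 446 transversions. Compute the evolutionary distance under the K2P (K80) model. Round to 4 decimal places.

0.3865

P = 153/1988 ≈ 0.076962 and Q = 446/1988 ≈ 0.224346.
Under the Kimura two-parameter model, d = −½ ln(1 − 2P − Q) − ¼ ln(1 − 2Q).
1 − 2P − Q = 0.62173, giving −½ ln(0.62173) = 0.237625.
1 − 2Q = 0.551308, giving −¼ ln(0.551308) = 0.148865.
d = 0.237625 + 0.148865 = 0.386490.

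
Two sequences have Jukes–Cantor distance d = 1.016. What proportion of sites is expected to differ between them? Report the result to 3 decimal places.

p = (3/4)(1 − e^(−4d/3)) = 0.75 × (1 − e^(-1.354667)) = 0.75 × (1 − 0.258033) = 0.556475.

0.556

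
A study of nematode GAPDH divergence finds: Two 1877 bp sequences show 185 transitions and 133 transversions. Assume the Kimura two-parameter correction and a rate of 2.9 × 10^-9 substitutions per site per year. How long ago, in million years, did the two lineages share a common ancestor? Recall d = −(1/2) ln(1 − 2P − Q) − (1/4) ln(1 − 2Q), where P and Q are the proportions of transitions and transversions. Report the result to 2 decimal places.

P = 185/1877 ≈ 0.098562 and Q = 133/1877 ≈ 0.070858.
Under the Kimura two-parameter model, d = −½ ln(1 − 2P − Q) − ¼ ln(1 − 2Q).
1 − 2P − Q = 0.732018, giving −½ ln(0.732018) = 0.155975.
1 − 2Q = 0.858284, giving −¼ ln(0.858284) = 0.038205.
d = 0.155975 + 0.038205 = 0.194180.
Under a molecular clock d = 2μt, so t = d/(2μ) = 0.194180 / (2 × 2.9 × 10^-9) = 33.48 million years.

33.48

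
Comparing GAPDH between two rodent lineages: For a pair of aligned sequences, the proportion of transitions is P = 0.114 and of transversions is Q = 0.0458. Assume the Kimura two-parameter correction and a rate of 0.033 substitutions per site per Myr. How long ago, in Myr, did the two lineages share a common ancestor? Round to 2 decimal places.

2.79

Under the Kimura two-parameter model, d = −½ ln(1 − 2P − Q) − ¼ ln(1 − 2Q).
1 − 2P − Q = 0.7262, giving −½ ln(0.7262) = 0.159965.
1 − 2Q = 0.9084, giving −¼ ln(0.9084) = 0.024018.
d = 0.159965 + 0.024018 = 0.183983.
Under a molecular clock d = 2μt, so t = d/(2μ) = 0.183983 / (2 × 0.033) = 2.79 Myr.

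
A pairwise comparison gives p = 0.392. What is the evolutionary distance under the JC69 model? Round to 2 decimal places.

d = −(3/4) ln(1 − 4p/3) = −0.75 ln(1 − 0.522667) = −0.75 ln(0.477333)
  = −0.75 × (-0.739541) = 0.554656 substitutions/site.

0.55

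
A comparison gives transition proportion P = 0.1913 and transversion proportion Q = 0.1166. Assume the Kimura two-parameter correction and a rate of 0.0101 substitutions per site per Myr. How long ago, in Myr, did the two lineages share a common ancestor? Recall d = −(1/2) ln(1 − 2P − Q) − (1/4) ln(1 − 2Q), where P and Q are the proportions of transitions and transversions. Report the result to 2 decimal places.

Under the Kimura two-parameter model, d = −½ ln(1 − 2P − Q) − ¼ ln(1 − 2Q).
1 − 2P − Q = 0.5008, giving −½ ln(0.5008) = 0.345774.
1 − 2Q = 0.7668, giving −¼ ln(0.7668) = 0.066382.
d = 0.345774 + 0.066382 = 0.412156.
Under a molecular clock d = 2μt, so t = d/(2μ) = 0.412156 / (2 × 0.0101) = 20.40 Myr.

20.40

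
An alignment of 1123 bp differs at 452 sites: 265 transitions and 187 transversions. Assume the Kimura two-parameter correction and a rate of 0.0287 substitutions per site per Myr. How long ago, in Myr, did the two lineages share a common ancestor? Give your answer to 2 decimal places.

10.63

P = 265/1123 ≈ 0.235975 and Q = 187/1123 ≈ 0.166518.
Under the Kimura two-parameter model, d = −½ ln(1 − 2P − Q) − ¼ ln(1 − 2Q).
1 − 2P − Q = 0.361532, giving −½ ln(0.361532) = 0.508702.
1 − 2Q = 0.666964, giving −¼ ln(0.666964) = 0.101255.
d = 0.508702 + 0.101255 = 0.609957.
Under a molecular clock d = 2μt, so t = d/(2μ) = 0.609957 / (2 × 0.0287) = 10.63 Myr.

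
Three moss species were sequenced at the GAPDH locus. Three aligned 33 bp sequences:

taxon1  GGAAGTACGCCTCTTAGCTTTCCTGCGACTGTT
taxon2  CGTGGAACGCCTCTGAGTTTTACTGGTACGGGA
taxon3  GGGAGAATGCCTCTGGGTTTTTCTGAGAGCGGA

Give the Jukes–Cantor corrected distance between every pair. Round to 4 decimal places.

taxon1–taxon2: 12/33 sites differ → p ≈ 0.363636, d = −0.75 ln(1 − 0.484848) = 0.497470 ≈ 0.4975.
taxon1–taxon3: 12/33 sites differ → p ≈ 0.363636, d = −0.75 ln(1 − 0.484848) = 0.497470 ≈ 0.4975.
taxon2–taxon3: 10/33 sites differ → p ≈ 0.30303, d = −0.75 ln(1 − 0.40404) = 0.388186 ≈ 0.3882.

d(taxon1,taxon2) = 0.4975, d(taxon1,taxon3) = 0.4975, d(taxon2,taxon3) = 0.3882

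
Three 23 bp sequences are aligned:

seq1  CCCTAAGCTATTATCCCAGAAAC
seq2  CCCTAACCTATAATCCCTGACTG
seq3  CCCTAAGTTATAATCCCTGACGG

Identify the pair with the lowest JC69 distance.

seq1–seq2: 6/23 differ, p = 0.261, d = 0.321.
seq1–seq3: 6/23 differ, p = 0.261, d = 0.321.
seq2–seq3: 3/23 differ, p = 0.130, d = 0.143.
The smallest distance is between seq2 and seq3.

seq2 and seq3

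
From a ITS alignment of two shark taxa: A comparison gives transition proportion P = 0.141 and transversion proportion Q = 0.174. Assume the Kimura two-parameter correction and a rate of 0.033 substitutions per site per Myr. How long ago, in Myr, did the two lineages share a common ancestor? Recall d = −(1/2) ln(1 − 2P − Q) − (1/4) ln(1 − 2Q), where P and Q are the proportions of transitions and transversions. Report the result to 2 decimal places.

Under the Kimura two-parameter model, d = −½ ln(1 − 2P − Q) − ¼ ln(1 − 2Q).
1 − 2P − Q = 0.544, giving −½ ln(0.544) = 0.304403.
1 − 2Q = 0.652, giving −¼ ln(0.652) = 0.106928.
d = 0.304403 + 0.106928 = 0.411331.
Under a molecular clock d = 2μt, so t = d/(2μ) = 0.411331 / (2 × 0.033) = 6.23 Myr.

6.23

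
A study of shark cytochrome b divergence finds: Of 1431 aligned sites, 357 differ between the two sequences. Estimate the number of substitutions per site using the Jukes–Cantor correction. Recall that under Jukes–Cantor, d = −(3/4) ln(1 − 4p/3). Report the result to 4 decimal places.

0.3033

p = 357/1431 ≈ 0.249476.
d = −(3/4) ln(1 − 4p/3) = −0.75 ln(1 − 0.332635) = −0.75 ln(0.667365)
  = −0.75 × (-0.404418) = 0.303314 substitutions/site.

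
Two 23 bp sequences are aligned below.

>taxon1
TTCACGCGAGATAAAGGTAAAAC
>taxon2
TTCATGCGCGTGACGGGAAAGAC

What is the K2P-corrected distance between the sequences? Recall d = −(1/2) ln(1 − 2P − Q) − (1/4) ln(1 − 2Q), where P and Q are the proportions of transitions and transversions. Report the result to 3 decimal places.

0.468

Of 23 sites, 3 differences are transitions and 5 are transversions, so P = 3/23 ≈ 0.130435 and Q = 5/23 ≈ 0.217391.
Under the Kimura two-parameter model, d = −½ ln(1 − 2P − Q) − ¼ ln(1 − 2Q).
1 − 2P − Q = 0.521739, giving −½ ln(0.521739) = 0.325294.
1 − 2Q = 0.565218, giving −¼ ln(0.565218) = 0.142636.
d = 0.325294 + 0.142636 = 0.467930.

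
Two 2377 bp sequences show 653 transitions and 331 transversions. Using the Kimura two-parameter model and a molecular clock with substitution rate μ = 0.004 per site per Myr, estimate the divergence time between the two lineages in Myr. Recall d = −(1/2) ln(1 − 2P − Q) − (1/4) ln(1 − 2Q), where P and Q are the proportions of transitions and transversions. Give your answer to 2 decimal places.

P = 653/2377 ≈ 0.274716 and Q = 331/2377 ≈ 0.139251.
Under the Kimura two-parameter model, d = −½ ln(1 − 2P − Q) − ¼ ln(1 − 2Q).
1 − 2P − Q = 0.311317, giving −½ ln(0.311317) = 0.583472.
1 − 2Q = 0.721498, giving −¼ ln(0.721498) = 0.081606.
d = 0.583472 + 0.081606 = 0.665078.
Under a molecular clock d = 2μt, so t = d/(2μ) = 0.665078 / (2 × 0.004) = 83.13 Myr.

83.13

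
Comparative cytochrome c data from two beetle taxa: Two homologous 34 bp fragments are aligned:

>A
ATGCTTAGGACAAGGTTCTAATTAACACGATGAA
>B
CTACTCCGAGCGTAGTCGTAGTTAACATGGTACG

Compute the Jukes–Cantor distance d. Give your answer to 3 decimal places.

The sequences differ at 17 of 34 sites, so p = 17/34 = 0.5.
d = −(3/4) ln(1 − 4p/3) = −0.75 ln(1 − 0.666667) = −0.75 ln(0.333333)
  = −0.75 × (-1.098613) = 0.823960 substitutions/site.

0.824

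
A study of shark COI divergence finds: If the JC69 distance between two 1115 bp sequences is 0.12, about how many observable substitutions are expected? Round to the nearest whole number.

124

Invert JC69: p = (3/4)(1 − e^(−4d/3)) = 0.75 × (1 − e^(-0.16)) = 0.75 × (1 − 0.852144) = 0.110892.
Expected differing sites = pL ≈ 0.110892 × 1115 = 123.64458 ≈ 124.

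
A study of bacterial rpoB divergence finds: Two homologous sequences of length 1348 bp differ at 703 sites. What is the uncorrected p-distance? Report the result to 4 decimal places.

0.5215

p = 703/1348 = 0.521513… ≈ 0.5215 (to 4 d.p.).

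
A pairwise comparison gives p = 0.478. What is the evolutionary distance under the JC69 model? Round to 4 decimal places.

d = −(3/4) ln(1 − 4p/3) = −0.75 ln(1 − 0.637333) = −0.75 ln(0.362667)
  = −0.75 × (-1.014270) = 0.760703 substitutions/site.

0.7607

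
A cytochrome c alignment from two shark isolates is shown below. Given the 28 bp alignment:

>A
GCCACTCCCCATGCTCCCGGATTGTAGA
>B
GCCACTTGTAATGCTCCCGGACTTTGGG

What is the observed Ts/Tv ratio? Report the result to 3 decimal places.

1.667

Transitions are A↔G and C↔T; transversions are all other mismatches.
Transitions: 5. Transversions: 3.
R = 5/3 = 1.666666… ≈ 1.667 (to 3 d.p.).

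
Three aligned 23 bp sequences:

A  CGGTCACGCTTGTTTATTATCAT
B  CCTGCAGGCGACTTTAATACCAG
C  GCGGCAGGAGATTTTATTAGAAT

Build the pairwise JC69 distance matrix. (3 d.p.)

A–B: 10/23 sites differ → p ≈ 0.434783, d = −0.75 ln(1 − 0.579711) = 0.650110 ≈ 0.650.
A–C: 10/23 sites differ → p ≈ 0.434783, d = −0.75 ln(1 − 0.579711) = 0.650110 ≈ 0.650.
B–C: 8/23 sites differ → p ≈ 0.347826, d = −0.75 ln(1 − 0.463768) = 0.467391 ≈ 0.467.

d(A,B) = 0.650, d(A,C) = 0.650, d(B,C) = 0.467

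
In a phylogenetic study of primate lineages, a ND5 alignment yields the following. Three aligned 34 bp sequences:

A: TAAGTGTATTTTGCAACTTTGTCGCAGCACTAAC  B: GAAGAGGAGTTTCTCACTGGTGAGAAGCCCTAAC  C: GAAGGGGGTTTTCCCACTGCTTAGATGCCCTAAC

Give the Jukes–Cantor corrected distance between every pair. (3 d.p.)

d(A,B) = 0.597, d(A,C) = 0.535, d(B,C) = 0.241

A–B: 14/34 sites differ → p ≈ 0.411765, d = −0.75 ln(1 − 0.54902) = 0.597249 ≈ 0.597.
A–C: 13/34 sites differ → p ≈ 0.382353, d = −0.75 ln(1 − 0.509804) = 0.534712 ≈ 0.535.
B–C: 7/34 sites differ → p ≈ 0.205882, d = −0.75 ln(1 − 0.274509) = 0.240680 ≈ 0.241.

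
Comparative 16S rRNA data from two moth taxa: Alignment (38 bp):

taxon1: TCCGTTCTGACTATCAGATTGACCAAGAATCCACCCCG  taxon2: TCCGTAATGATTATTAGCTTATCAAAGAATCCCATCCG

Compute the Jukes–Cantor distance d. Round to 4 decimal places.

The sequences differ at 11 of 38 sites, so p = 11/38 ≈ 0.289474.
d = −(3/4) ln(1 − 4p/3) = −0.75 ln(1 − 0.385965) = −0.75 ln(0.614035)
  = −0.75 × (-0.487703) = 0.365777 substitutions/site.

0.3658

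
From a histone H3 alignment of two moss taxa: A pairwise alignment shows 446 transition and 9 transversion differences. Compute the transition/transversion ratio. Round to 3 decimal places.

R = 446/9 = 49.555555… ≈ 49.556 (to 3 d.p.).

49.556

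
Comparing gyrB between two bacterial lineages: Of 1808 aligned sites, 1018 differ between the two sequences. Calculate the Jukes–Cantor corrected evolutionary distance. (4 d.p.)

p = 1018/1808 ≈ 0.563053.
d = −(3/4) ln(1 − 4p/3) = −0.75 ln(1 − 0.750737) = −0.75 ln(0.249263)
  = −0.75 × (-1.389247) = 1.041935 substitutions/site.

1.0419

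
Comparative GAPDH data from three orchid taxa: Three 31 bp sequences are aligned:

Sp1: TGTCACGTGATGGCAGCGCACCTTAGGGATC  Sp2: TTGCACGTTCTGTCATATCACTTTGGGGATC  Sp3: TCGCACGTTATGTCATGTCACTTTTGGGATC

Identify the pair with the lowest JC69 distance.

Sp1–Sp2: 10/31 differ, p = 0.323, d = 0.422.
Sp1–Sp3: 9/31 differ, p = 0.290, d = 0.367.
Sp2–Sp3: 4/31 differ, p = 0.129, d = 0.142.
The smallest distance is between Sp2 and Sp3.

Sp2 and Sp3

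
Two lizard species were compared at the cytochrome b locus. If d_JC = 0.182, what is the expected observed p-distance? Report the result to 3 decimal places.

p = (3/4)(1 − e^(−4d/3)) = 0.75 × (1 − e^(-0.242667)) = 0.75 × (1 − 0.784533) = 0.161600.

0.162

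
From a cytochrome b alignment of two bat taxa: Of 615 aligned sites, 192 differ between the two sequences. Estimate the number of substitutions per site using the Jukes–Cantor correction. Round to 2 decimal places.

0.40

p = 192/615 ≈ 0.312195.
d = −(3/4) ln(1 − 4p/3) = −0.75 ln(1 − 0.41626) = −0.75 ln(0.58374)
  = −0.75 × (-0.538300) = 0.403725 substitutions/site.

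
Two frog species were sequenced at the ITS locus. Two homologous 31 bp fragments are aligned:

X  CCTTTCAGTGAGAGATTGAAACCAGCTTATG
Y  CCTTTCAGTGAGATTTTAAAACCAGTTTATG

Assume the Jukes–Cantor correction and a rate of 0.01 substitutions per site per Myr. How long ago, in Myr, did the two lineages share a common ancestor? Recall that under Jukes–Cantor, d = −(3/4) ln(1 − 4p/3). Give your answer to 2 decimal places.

7.08

The sequences differ at 4 of 31 sites (14, 15, 18, 26), so p = 4/31 ≈ 0.129032.
d = −(3/4) ln(1 − 4p/3) = −0.75 ln(1 − 0.172043) = −0.75 ln(0.827957)
  = −0.75 × (-0.188794) = 0.141596 substitutions/site.
Under a molecular clock d = 2μt, so t = d/(2μ) = 0.141596 / (2 × 0.01) = 7.08 Myr.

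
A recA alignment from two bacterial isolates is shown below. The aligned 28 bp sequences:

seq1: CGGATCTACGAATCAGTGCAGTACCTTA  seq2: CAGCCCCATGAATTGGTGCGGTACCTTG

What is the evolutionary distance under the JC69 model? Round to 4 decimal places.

0.4197

The sequences differ at 9 of 28 sites (2, 4, 5, 7, 9, 14, 15, 20, 28), so p = 9/28 ≈ 0.321429.
d = −(3/4) ln(1 − 4p/3) = −0.75 ln(1 − 0.428572) = −0.75 ln(0.571428)
  = −0.75 × (-0.559617) = 0.419713 substitutions/site.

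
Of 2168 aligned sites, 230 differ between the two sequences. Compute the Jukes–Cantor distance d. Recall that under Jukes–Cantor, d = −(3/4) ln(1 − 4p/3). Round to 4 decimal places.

0.1144

p = 230/2168 ≈ 0.106089.
d = −(3/4) ln(1 − 4p/3) = −0.75 ln(1 − 0.141452) = −0.75 ln(0.858548)
  = −0.75 × (-0.152513) = 0.114385 substitutions/site.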